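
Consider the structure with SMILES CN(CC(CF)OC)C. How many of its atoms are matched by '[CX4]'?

6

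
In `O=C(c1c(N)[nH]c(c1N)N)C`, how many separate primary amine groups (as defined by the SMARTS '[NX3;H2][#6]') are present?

3

[NX3;H2][#6] is the SMARTS for a primary amine: a trivalent nitrogen with two H attached to carbon.
The molecule carries 3 separate instances of a primary amino group (-NH2) meeting every constraint; each maps to a distinct set of atoms, giving 3 matches.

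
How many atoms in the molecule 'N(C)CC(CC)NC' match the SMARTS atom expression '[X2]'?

Check the 8 heavy atoms by environment: 6× C (X4) → no; 2× N (X3) → no.
No environment satisfies the query, so 0 matching atoms.

0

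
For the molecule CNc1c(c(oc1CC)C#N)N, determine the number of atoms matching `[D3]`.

4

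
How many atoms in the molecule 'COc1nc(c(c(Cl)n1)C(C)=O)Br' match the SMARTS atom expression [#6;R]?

The query [#6;R] means: carbon that is part of a ring.
Check the 13 heavy atoms by environment: 2× n (aromatic, in 6-ring) → no; 4× c (aromatic, in 6-ring) → match; 2× O (acyclic) → no; 3× C (acyclic) → no; 1× Br (acyclic) → no; 1× Cl (acyclic) → no.
That gives 4 matching atoms.

4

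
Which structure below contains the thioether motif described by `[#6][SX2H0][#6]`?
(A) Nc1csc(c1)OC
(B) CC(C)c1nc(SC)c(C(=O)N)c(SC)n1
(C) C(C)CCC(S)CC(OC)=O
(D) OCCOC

B

[#6][SX2H0][#6] describes an aliphatic sulfur bridging two carbons with no H on the sulfur (a thioether).
(A) has a methoxy ether (-OCH3) but the bridging atom is O, not S.
(B) contains a methylthio ether (-SCH3), which satisfies every atom and bond constraint.
(C) has a thiol (-SH) but the sulfur has H1, not H0 bridging two carbons.
(D) has a methoxy ether (-OCH3) but the bridging atom is O, not S.
So the answer is (B).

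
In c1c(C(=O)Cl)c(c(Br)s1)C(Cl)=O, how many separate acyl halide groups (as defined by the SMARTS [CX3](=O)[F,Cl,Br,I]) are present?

2

[CX3](=O)[F,Cl,Br,I] is the SMARTS for an acyl halide: a carbonyl carbon bonded to a halogen.
The molecule carries 2 separate instances of an acyl chloride (-C(=O)Cl) meeting every constraint; each maps to a distinct set of atoms, giving 2 matches.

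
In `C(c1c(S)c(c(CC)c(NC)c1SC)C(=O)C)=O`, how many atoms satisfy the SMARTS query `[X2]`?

2

Check the 18 heavy atoms by environment: 6× c (aromatic, X3) → no; 2× C (X3) → no; 2× O (X1) → no; 5× C (X4) → no; 1× N (X3) → no; 2× S (X2) → match.
That gives 2 matching atoms.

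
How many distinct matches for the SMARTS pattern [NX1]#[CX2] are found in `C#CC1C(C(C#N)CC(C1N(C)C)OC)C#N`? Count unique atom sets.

2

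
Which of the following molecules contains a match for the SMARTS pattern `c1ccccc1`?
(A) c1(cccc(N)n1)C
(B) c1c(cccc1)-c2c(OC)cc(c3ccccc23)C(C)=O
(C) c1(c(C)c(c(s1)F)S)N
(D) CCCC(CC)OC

B

c1ccccc1 describes six aromatic carbons in a ring (a benzene ring).
(A) has a methyl group (-CH3) but no six-membered all-carbon aromatic ring is present.
(B) contains a phenyl ring, which satisfies every atom and bond constraint.
(C) has a methyl group (-CH3) but no six-membered all-carbon aromatic ring is present.
(D) has a methyl group (-CH3) but no six-membered all-carbon aromatic ring is present.
So the answer is (B).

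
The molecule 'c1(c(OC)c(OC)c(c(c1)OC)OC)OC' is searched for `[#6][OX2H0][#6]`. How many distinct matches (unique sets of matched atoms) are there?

5

[#6][OX2H0][#6] is the SMARTS for an ether: an aliphatic oxygen bridging two carbons with no H on the oxygen.
The molecule carries 5 separate instances of a methoxy ether (-OCH3) meeting every constraint; each maps to a distinct set of atoms, giving 5 matches.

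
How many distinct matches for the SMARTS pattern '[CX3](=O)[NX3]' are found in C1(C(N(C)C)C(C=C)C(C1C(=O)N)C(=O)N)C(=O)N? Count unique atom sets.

[CX3](=O)[NX3] is the SMARTS for an amide: a carbonyl carbon bonded to a trivalent nitrogen.
The molecule carries 3 separate instances of a primary amide (-C(=O)NH2) meeting every constraint; each maps to a distinct set of atoms, giving 3 matches.

3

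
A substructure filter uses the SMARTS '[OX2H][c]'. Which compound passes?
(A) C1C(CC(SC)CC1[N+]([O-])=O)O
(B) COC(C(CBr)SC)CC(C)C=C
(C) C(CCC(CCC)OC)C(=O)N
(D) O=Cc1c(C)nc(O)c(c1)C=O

D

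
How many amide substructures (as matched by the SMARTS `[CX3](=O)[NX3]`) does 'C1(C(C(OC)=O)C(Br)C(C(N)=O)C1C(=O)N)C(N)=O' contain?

3

[CX3](=O)[NX3] is the SMARTS for an amide: a carbonyl carbon bonded to a trivalent nitrogen.
The molecule carries 3 separate instances of a primary amide (-C(=O)NH2) meeting every constraint; each maps to a distinct set of atoms, giving 3 matches.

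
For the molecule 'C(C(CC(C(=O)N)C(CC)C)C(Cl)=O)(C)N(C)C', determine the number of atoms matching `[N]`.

The query [N] means: uppercase N matches aliphatic (non-aromatic) nitrogen only.
Check the 18 heavy atoms by environment: 13× C → no; 2× O → no; 2× N → match; 1× Cl → no.
That gives 2 matching atoms.

2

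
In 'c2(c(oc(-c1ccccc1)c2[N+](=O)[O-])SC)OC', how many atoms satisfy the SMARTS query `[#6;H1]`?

5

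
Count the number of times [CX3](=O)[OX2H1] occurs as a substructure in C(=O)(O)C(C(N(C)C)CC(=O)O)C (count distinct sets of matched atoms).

2

[CX3](=O)[OX2H1] is the SMARTS for a carboxylic acid: an sp2 carbon double-bonded to O and single-bonded to an -OH oxygen.
The molecule carries 2 separate instances of a carboxylic acid group (-C(=O)OH) meeting every constraint; each maps to a distinct set of atoms, giving 2 matches.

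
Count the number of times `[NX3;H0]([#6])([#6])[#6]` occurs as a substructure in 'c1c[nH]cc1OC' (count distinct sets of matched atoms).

0

[NX3;H0]([#6])([#6])[#6] is the SMARTS for a tertiary amine: a trivalent nitrogen with no H, bonded to three carbons.
No fragment in the molecule satisfies every constraint, giving 0 matches.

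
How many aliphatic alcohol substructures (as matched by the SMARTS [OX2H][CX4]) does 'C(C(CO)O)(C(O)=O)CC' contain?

[OX2H][CX4] is the SMARTS for an aliphatic alcohol: a hydroxyl oxygen bound to an sp3 (X4) carbon.
The molecule carries 2 separate instances of a hydroxyl group (-OH) meeting every constraint; each maps to a distinct set of atoms, giving 2 matches.

2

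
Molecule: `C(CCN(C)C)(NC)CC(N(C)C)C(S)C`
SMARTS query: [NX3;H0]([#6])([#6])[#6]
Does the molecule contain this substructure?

Yes

The pattern [NX3;H0]([#6])([#6])[#6] describes a trivalent nitrogen with no H, bonded to three carbons — a tertiary amine.
The molecule carries a dimethylamino group (-N(CH3)2), whose atoms satisfy every constraint of the query, so the pattern matches.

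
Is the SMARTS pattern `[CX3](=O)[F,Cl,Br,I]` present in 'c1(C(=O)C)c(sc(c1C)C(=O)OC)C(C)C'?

No

The pattern [CX3](=O)[F,Cl,Br,I] describes a carbonyl carbon bonded to a halogen — an acyl halide.
The closest candidate here is a methyl-ester group (-C(=O)OCH3), but the carbonyl is bonded to -O-C, not to a halogen. No other fragment satisfies the full query, so there is no match.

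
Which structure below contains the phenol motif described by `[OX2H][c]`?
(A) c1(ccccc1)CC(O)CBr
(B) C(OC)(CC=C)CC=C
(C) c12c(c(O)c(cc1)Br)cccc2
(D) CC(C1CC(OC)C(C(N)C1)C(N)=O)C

C

[OX2H][c] describes a hydroxyl oxygen attached to an aromatic carbon (a phenol).
(A) has a hydroxyl group (-OH) but the -OH is on an aliphatic carbon, not an aromatic c.
(B) has a methoxy ether (-OCH3) but the oxygen has H0, not H1.
(C) contains a hydroxyl group (-OH), which satisfies every atom and bond constraint.
(D) has a methoxy ether (-OCH3) but the oxygen has H0, not H1.
So the answer is (C).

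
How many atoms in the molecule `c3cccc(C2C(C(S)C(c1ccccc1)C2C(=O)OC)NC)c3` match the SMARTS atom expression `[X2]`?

The query [X2] means: any atom with exactly two total connections (bonds + H).
Check the 24 heavy atoms by environment: 7× C (X4) → no; 12× c (aromatic, X3) → no; 1× S (X2) → match; 1× C (X3) → no; 1× O (X1) → no; 1× O (X2) → match; 1× N (X3) → no.
Summing the matching environments: 1 + 1 = 2 matching atoms.

2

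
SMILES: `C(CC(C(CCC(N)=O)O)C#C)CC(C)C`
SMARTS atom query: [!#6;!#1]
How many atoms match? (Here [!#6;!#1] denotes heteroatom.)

The query [!#6;!#1] means: not carbon and not hydrogen — any heteroatom.
Check the 16 heavy atoms by environment: 13× C → no; 2× O → match; 1× N → match.
Summing the matching environments: 2 + 1 = 3 matching atoms.

3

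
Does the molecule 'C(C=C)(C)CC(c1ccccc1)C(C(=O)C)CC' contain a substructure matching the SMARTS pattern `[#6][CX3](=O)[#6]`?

Yes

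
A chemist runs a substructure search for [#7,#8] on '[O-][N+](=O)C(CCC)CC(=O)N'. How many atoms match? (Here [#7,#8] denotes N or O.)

5

Check the 11 heavy atoms by environment: 6× C → no; 1× N (charge +1) → match; 1× O (charge -1) → match; 2× O → match; 1× N → match.
Summing the matching environments: 1 + 1 + 2 + 1 = 5 matching atoms.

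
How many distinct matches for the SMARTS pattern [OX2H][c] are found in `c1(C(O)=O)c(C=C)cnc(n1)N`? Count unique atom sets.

[OX2H][c] is the SMARTS for a phenol: a hydroxyl oxygen attached to an aromatic carbon.
No fragment in the molecule satisfies every constraint, giving 0 matches.

0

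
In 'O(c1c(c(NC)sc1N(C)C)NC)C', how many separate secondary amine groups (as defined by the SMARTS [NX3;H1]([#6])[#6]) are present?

2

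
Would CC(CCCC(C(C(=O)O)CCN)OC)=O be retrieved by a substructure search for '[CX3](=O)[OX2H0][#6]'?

No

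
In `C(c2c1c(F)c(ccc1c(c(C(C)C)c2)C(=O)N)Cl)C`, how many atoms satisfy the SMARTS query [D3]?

The query [D3] means: atom with exactly three heavy-atom neighbours.
Check the 20 heavy atoms by environment: 7× c (aromatic, D3) → match; 3× c (aromatic, D2) → no; 1× F (D1) → no; 2× C (D3) → match; 1× O (D1) → no; 1× N (D1) → no; 1× C (D2) → no; 3× C (D1) → no; 1× Cl (D1) → no.
Summing the matching environments: 7 + 2 = 9 matching atoms.

9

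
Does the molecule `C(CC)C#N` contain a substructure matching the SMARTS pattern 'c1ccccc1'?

No

The pattern c1ccccc1 describes six aromatic carbons in a ring — a benzene ring.
The closest candidate here is a methyl group (-CH3), but no six-membered all-carbon aromatic ring is present. No other fragment satisfies the full query, so there is no match.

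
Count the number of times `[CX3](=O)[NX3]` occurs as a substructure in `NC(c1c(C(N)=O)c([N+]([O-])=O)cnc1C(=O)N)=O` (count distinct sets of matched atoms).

[CX3](=O)[NX3] is the SMARTS for an amide: a carbonyl carbon bonded to a trivalent nitrogen.
The molecule carries 3 separate instances of a primary amide (-C(=O)NH2) meeting every constraint; each maps to a distinct set of atoms, giving 3 matches.

3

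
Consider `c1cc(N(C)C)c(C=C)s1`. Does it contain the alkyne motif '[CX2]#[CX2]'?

No

The pattern [CX2]#[CX2] describes a carbon-carbon triple bond — an alkyne.
The closest candidate here is a vinyl group (-CH=CH2), but the C=C is a double bond; both carbons are CX3, not CX2. No other fragment satisfies the full query, so there is no match.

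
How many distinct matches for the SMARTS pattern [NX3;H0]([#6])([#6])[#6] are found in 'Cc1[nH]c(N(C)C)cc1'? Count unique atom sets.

1

[NX3;H0]([#6])([#6])[#6] is the SMARTS for a tertiary amine: a trivalent nitrogen with no H, bonded to three carbons.
Exactly one fragment in the molecule meets all constraints, giving 1 match.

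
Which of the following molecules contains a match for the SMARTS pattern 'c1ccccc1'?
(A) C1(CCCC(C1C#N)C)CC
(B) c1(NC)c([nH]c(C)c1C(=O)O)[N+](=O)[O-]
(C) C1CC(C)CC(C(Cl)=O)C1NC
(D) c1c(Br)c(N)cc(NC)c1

D

c1ccccc1 describes six aromatic carbons in a ring (a benzene ring).
(A) has a methyl group (-CH3) but no six-membered all-carbon aromatic ring is present.
(B) has a methyl group (-CH3) but no six-membered all-carbon aromatic ring is present.
(C) has a methyl group (-CH3) but no six-membered all-carbon aromatic ring is present.
(D) contains the required atom environment, so the pattern matches.
So the answer is (D).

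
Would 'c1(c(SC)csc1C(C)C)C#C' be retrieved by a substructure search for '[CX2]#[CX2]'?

Yes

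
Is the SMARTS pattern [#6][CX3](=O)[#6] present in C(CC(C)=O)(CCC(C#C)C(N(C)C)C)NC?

Yes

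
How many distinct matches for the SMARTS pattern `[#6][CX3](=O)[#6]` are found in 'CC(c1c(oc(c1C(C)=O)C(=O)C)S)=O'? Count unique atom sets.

[#6][CX3](=O)[#6] is the SMARTS for a ketone: a carbonyl carbon (no H) flanked by two carbons.
The molecule carries 3 separate instances of an acetyl/ketone group (-C(=O)CH3) meeting every constraint; each maps to a distinct set of atoms, giving 3 matches.

3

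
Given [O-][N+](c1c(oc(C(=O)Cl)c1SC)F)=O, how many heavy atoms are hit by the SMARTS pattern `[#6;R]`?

4

The query [#6;R] means: carbon that is part of a ring.
Check the 14 heavy atoms by environment: 1× o (aromatic, in 5-ring) → no; 4× c (aromatic, in 5-ring) → match; 2× C (acyclic) → no; 2× O (acyclic) → no; 1× Cl (acyclic) → no; 1× N (charge +1, acyclic) → no; 1× O (charge -1, acyclic) → no; 1× F (acyclic) → no; 1× S (acyclic) → no.
That gives 4 matching atoms.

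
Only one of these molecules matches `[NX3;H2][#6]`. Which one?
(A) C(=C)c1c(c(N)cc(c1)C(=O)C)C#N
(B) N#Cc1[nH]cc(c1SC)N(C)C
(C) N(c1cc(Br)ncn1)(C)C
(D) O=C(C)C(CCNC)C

[NX3;H2][#6] describes a trivalent nitrogen with two H attached to carbon (a primary amine).
(A) contains a primary amino group (-NH2), which satisfies every atom and bond constraint.
(B) has a dimethylamino group (-N(CH3)2) but the nitrogen has H0, not H2.
(C) has a dimethylamino group (-N(CH3)2) but the nitrogen has H0, not H2.
(D) has an N-methylamino group (-NHCH3) but the nitrogen bears two carbons and only one H (H1), not H2.
So the answer is (A).

A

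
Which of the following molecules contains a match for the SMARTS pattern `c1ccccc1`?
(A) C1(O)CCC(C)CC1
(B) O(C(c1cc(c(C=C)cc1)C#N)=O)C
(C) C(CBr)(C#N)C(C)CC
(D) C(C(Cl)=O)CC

c1ccccc1 describes six aromatic carbons in a ring (a benzene ring).
(A) has a methyl group (-CH3) but no six-membered all-carbon aromatic ring is present.
(B) contains the required atom environment, so the pattern matches.
(C) has a methyl group (-CH3) but no six-membered all-carbon aromatic ring is present.
(D) has a methyl group (-CH3) but no six-membered all-carbon aromatic ring is present.
So the answer is (B).

B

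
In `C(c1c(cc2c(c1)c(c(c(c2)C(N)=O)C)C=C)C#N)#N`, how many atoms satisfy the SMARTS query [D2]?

6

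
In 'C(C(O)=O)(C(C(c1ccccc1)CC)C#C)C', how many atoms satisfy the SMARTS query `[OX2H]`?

Check the 17 heavy atoms by environment: 2× C (H3, X4) → no; 3× C (H1, X4) → no; 1× C (H2, X4) → no; 1× C (H0, X3) → no; 1× O (H0, X1) → no; 1× O (H1, X2) → match; 1× C (H0, X2) → no; 1× C (H1, X2) → no; 1× c (aromatic, H0, X3) → no; 5× c (aromatic, H1, X3) → no.
That gives 1 matching atom.

1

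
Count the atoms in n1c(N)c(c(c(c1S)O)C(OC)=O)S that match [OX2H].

1

The query [OX2H] means: aliphatic oxygen with two connections, one of which is H — an -OH oxygen.
Check the 14 heavy atoms by environment: 1× n (aromatic, H0, X2) → no; 5× c (aromatic, H0, X3) → no; 2× S (H1, X2) → no; 1× C (H0, X3) → no; 1× O (H0, X1) → no; 1× O (H0, X2) → no; 1× C (H3, X4) → no; 1× N (H2, X3) → no; 1× O (H1, X2) → match.
That gives 1 matching atom.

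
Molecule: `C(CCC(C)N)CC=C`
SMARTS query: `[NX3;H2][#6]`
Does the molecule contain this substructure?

Yes

The pattern [NX3;H2][#6] describes a trivalent nitrogen with two H attached to carbon — a primary amine.
The molecule carries a primary amino group (-NH2), whose atoms satisfy every constraint of the query, so the pattern matches.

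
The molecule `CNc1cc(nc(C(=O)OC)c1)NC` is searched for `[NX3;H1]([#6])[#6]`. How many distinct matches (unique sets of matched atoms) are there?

[NX3;H1]([#6])[#6] is the SMARTS for a secondary amine: a trivalent nitrogen with one H, bonded to two carbons.
The molecule carries 2 separate instances of an N-methylamino group (-NHCH3) meeting every constraint; each maps to a distinct set of atoms, giving 2 matches.

2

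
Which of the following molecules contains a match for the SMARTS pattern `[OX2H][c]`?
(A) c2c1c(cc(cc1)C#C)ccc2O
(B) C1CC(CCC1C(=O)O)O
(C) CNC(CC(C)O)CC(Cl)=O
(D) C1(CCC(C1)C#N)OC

A

[OX2H][c] describes a hydroxyl oxygen attached to an aromatic carbon (a phenol).
(A) contains a hydroxyl group (-OH), which satisfies every atom and bond constraint.
(B) has a hydroxyl group (-OH) but the -OH is on an aliphatic carbon, not an aromatic c.
(C) has a hydroxyl group (-OH) but the -OH is on an aliphatic carbon, not an aromatic c.
(D) has a methoxy ether (-OCH3) but the oxygen has H0, not H1.
So the answer is (A).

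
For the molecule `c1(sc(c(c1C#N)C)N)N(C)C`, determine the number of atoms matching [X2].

The query [X2] means: any atom with exactly two total connections (bonds + H).
Check the 12 heavy atoms by environment: 1× s (aromatic, X2) → match; 4× c (aromatic, X3) → no; 1× C (X2) → match; 1× N (X1) → no; 2× N (X3) → no; 3× C (X4) → no.
Summing the matching environments: 1 + 1 = 2 matching atoms.

2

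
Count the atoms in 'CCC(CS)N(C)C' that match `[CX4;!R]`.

6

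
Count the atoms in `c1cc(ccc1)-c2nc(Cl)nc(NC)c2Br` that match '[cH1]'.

5

The query [cH1] means: aromatic carbon bearing exactly one hydrogen.
Check the 16 heavy atoms by environment: 2× n (aromatic, H0) → no; 5× c (aromatic, H0) → no; 1× Cl (H0) → no; 5× c (aromatic, H1) → match; 1× N (H1) → no; 1× C (H3) → no; 1× Br (H0) → no.
That gives 5 matching atoms.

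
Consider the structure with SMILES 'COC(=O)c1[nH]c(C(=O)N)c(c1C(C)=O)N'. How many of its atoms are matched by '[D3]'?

The query [D3] means: atom with exactly three heavy-atom neighbours.
Check the 16 heavy atoms by environment: 1× n (aromatic, D2) → no; 4× c (aromatic, D3) → match; 3× C (D3) → match; 3× O (D1) → no; 1× O (D2) → no; 2× C (D1) → no; 2× N (D1) → no.
Summing the matching environments: 4 + 3 = 7 matching atoms.

7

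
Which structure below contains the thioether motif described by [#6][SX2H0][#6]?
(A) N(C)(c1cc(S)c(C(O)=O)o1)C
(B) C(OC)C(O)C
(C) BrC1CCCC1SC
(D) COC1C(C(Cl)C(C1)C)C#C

[#6][SX2H0][#6] describes an aliphatic sulfur bridging two carbons with no H on the sulfur (a thioether).
(A) has a thiol (-SH) but the sulfur has H1, not H0 bridging two carbons.
(B) has a methoxy ether (-OCH3) but the bridging atom is O, not S.
(C) contains a methylthio ether (-SCH3), which satisfies every atom and bond constraint.
(D) has a methoxy ether (-OCH3) but the bridging atom is O, not S.
So the answer is (C).

C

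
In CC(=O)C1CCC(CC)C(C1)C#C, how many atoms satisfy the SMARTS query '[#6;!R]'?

The query [#6;!R] means: carbon not in any ring.
Check the 13 heavy atoms by environment: 6× C (in 6-ring) → no; 6× C (acyclic) → match; 1× O (acyclic) → no.
That gives 6 matching atoms.

6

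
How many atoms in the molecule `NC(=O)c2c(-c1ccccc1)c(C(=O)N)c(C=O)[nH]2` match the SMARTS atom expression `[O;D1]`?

The query [O;D1] means: aliphatic oxygen bonded to exactly one heavy atom.
Check the 19 heavy atoms by environment: 1× n (aromatic, D2) → no; 5× c (aromatic, D3) → no; 5× c (aromatic, D2) → no; 2× C (D3) → no; 3× O (D1) → match; 2× N (D1) → no; 1× C (D2) → no.
That gives 3 matching atoms.

3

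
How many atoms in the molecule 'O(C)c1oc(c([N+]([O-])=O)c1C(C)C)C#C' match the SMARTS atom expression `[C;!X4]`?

2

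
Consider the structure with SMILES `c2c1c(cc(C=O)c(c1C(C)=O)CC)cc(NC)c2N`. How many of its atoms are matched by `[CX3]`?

2

The query [CX3] means: C with X3: aliphatic carbon with exactly 3 total connections.
Check the 20 heavy atoms by environment: 10× c (aromatic, X3) → no; 2× N (X3) → no; 4× C (X4) → no; 2× C (X3) → match; 2× O (X1) → no.
That gives 2 matching atoms.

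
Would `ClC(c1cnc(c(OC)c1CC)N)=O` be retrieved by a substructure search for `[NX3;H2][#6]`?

The pattern [NX3;H2][#6] describes a trivalent nitrogen with two H attached to carbon — a primary amine.
The molecule carries a primary amino group (-NH2), whose atoms satisfy every constraint of the query, so the pattern matches.

Yes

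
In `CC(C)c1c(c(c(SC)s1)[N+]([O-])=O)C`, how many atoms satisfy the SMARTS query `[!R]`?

The query [!R] means: !R matches any atom not in a ring.
Check the 14 heavy atoms by environment: 1× s (aromatic, in 5-ring) → no; 4× c (aromatic, in 5-ring) → no; 5× C (acyclic) → match; 1× S (acyclic) → match; 1× N (charge +1, acyclic) → match; 1× O (charge -1, acyclic) → match; 1× O (acyclic) → match.
Summing the matching environments: 5 + 1 + 1 + 1 + 1 = 9 matching atoms.

9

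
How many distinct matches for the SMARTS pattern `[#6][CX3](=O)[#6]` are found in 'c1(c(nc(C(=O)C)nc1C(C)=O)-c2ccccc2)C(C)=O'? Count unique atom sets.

3

[#6][CX3](=O)[#6] is the SMARTS for a ketone: a carbonyl carbon (no H) flanked by two carbons.
The molecule carries 3 separate instances of an acetyl/ketone group (-C(=O)CH3) meeting every constraint; each maps to a distinct set of atoms, giving 3 matches.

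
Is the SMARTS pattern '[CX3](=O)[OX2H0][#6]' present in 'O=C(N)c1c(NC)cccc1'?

No

The pattern [CX3](=O)[OX2H0][#6] describes a carbonyl carbon bonded to an oxygen that is itself bonded to carbon (no H on that O) — an ester.
The closest candidate here is a primary amide (-C(=O)NH2), but the carbonyl is bonded to N, not to an O-C linkage. No other fragment satisfies the full query, so there is no match.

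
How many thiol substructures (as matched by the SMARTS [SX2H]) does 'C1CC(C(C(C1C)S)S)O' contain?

2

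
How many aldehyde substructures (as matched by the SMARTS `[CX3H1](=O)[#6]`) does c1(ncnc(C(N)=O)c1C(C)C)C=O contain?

1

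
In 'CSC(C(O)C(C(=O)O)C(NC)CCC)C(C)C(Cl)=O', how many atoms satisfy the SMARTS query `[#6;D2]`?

The query [#6;D2] means: any carbon bonded to exactly two heavy atoms.
Check the 20 heavy atoms by environment: 4× C (D1) → no; 7× C (D3) → no; 2× C (D2) → match; 4× O (D1) → no; 1× Cl (D1) → no; 1× S (D2) → no; 1× N (D2) → no.
That gives 2 matching atoms.

2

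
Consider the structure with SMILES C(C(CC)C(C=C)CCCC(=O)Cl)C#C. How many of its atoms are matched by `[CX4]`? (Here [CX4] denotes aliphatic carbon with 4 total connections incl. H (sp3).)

Check the 15 heavy atoms by environment: 8× C (X4) → match; 3× C (X3) → no; 1× O (X1) → no; 1× Cl (X1) → no; 2× C (X2) → no.
That gives 8 matching atoms.

8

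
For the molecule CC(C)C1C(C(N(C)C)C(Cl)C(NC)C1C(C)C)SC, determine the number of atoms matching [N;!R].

2

The query [N;!R] means: aliphatic nitrogen not in a ring.
Check the 20 heavy atoms by environment: 6× C (in 6-ring) → no; 10× C (acyclic) → no; 1× S (acyclic) → no; 2× N (acyclic) → match; 1× Cl (acyclic) → no.
That gives 2 matching atoms.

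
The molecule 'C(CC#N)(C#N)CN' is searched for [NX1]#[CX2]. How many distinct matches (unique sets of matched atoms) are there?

2

[NX1]#[CX2] is the SMARTS for a nitrile: a nitrogen triple-bonded to a two-connected carbon.
The molecule carries 2 separate instances of a nitrile (-C#N) meeting every constraint; each maps to a distinct set of atoms, giving 2 matches.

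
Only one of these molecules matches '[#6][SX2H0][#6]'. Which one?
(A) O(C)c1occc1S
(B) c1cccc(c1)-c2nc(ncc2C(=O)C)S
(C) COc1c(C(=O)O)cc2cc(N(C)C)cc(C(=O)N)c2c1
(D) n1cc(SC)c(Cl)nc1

D

[#6][SX2H0][#6] describes an aliphatic sulfur bridging two carbons with no H on the sulfur (a thioether).
(A) has a thiol (-SH) but the sulfur has H1, not H0 bridging two carbons.
(B) has a thiol (-SH) but the sulfur has H1, not H0 bridging two carbons.
(C) has a methoxy ether (-OCH3) but the bridging atom is O, not S.
(D) contains a methylthio ether (-SCH3), which satisfies every atom and bond constraint.
So the answer is (D).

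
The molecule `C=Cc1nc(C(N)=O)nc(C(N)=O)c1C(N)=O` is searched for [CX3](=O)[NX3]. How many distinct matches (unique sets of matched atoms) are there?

3

[CX3](=O)[NX3] is the SMARTS for an amide: a carbonyl carbon bonded to a trivalent nitrogen.
The molecule carries 3 separate instances of a primary amide (-C(=O)NH2) meeting every constraint; each maps to a distinct set of atoms, giving 3 matches.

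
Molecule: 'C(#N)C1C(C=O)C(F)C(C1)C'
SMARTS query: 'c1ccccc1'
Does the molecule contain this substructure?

The pattern c1ccccc1 describes six aromatic carbons in a ring — a benzene ring.
The closest candidate here is a methyl group (-CH3), but no six-membered all-carbon aromatic ring is present. No other fragment satisfies the full query, so there is no match.

No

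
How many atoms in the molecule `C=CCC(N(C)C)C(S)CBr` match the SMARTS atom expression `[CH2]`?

3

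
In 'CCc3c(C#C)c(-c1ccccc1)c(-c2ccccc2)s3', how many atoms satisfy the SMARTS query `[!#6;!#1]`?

1

Check the 21 heavy atoms by environment: 1× s (aromatic) → match; 16× c (aromatic) → no; 4× C → no.
That gives 1 matching atom.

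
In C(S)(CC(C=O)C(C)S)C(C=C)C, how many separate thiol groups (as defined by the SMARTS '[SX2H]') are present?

2

[SX2H] is the SMARTS for a thiol: an aliphatic sulfur with two connections, one being H.
The molecule carries 2 separate instances of a thiol (-SH) meeting every constraint; each maps to a distinct set of atoms, giving 2 matches.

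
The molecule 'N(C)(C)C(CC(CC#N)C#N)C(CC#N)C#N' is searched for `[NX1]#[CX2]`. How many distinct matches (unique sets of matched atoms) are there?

4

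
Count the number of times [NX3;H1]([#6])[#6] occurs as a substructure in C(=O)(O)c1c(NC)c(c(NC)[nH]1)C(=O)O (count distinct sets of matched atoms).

2

[NX3;H1]([#6])[#6] is the SMARTS for a secondary amine: a trivalent nitrogen with one H, bonded to two carbons.
The molecule carries 2 separate instances of an N-methylamino group (-NHCH3) meeting every constraint; each maps to a distinct set of atoms, giving 2 matches.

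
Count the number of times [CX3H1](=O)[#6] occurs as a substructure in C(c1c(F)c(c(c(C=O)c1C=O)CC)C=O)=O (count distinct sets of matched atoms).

4

[CX3H1](=O)[#6] is the SMARTS for an aldehyde: an sp2 carbon with one H, double-bonded to O and single-bonded to carbon.
The molecule carries 4 separate instances of an aldehyde (-CHO) meeting every constraint; each maps to a distinct set of atoms, giving 4 matches.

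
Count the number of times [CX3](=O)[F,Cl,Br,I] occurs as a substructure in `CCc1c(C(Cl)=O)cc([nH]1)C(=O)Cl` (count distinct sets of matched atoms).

2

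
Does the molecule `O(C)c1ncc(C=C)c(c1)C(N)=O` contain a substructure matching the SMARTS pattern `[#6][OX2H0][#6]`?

The pattern [#6][OX2H0][#6] describes an aliphatic oxygen bridging two carbons with no H on the oxygen — an ether.
The molecule carries a methoxy ether (-OCH3), whose atoms satisfy every constraint of the query, so the pattern matches.

Yes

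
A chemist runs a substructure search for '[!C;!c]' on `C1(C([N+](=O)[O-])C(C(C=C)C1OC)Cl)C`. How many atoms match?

5

Check the 14 heavy atoms by environment: 9× C → no; 2× O → match; 1× N (charge +1) → match; 1× O (charge -1) → match; 1× Cl → match.
Summing the matching environments: 2 + 1 + 1 + 1 = 5 matching atoms.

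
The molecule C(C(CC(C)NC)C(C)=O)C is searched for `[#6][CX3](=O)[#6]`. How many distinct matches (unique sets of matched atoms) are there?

1

[#6][CX3](=O)[#6] is the SMARTS for a ketone: a carbonyl carbon (no H) flanked by two carbons.
Exactly one fragment in the molecule meets all constraints, giving 1 match.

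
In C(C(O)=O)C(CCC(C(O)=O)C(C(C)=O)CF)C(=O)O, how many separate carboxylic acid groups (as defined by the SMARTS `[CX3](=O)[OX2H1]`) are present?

3

[CX3](=O)[OX2H1] is the SMARTS for a carboxylic acid: an sp2 carbon double-bonded to O and single-bonded to an -OH oxygen.
The molecule carries 3 separate instances of a carboxylic acid group (-C(=O)OH) meeting every constraint; each maps to a distinct set of atoms, giving 3 matches.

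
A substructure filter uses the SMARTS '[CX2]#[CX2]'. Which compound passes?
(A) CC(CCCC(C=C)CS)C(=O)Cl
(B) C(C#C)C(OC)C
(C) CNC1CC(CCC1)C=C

[CX2]#[CX2] describes a carbon-carbon triple bond (an alkyne).
(A) has a vinyl group (-CH=CH2) but the C=C is a double bond; both carbons are CX3, not CX2.
(B) contains an ethynyl group (-C#CH), which satisfies every atom and bond constraint.
(C) has a vinyl group (-CH=CH2) but the C=C is a double bond; both carbons are CX3, not CX2.
So the answer is (B).

B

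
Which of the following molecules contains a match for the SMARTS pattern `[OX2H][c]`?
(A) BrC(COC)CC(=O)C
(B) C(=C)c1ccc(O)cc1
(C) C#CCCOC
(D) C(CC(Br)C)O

B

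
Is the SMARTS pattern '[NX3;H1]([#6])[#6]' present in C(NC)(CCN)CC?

Yes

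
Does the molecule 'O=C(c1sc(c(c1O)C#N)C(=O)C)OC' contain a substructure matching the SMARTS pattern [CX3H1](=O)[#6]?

The pattern [CX3H1](=O)[#6] describes an sp2 carbon with one H, double-bonded to O and single-bonded to carbon — an aldehyde.
The closest candidate here is an acetyl/ketone group (-C(=O)CH3), but the carbonyl carbon has H0 (two carbon neighbours), not H1. No other fragment satisfies the full query, so there is no match.

No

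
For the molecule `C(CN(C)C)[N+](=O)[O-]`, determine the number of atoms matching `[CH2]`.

The query [CH2] means: aliphatic carbon with exactly two hydrogens.
Check the 8 heavy atoms by environment: 2× C (H2) → match; 1× N (H0) → no; 2× C (H3) → no; 1× N (charge +1, H0) → no; 1× O (charge -1, H0) → no; 1× O (H0) → no.
That gives 2 matching atoms.

2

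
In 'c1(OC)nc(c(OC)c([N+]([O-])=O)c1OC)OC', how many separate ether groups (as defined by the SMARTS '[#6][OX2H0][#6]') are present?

4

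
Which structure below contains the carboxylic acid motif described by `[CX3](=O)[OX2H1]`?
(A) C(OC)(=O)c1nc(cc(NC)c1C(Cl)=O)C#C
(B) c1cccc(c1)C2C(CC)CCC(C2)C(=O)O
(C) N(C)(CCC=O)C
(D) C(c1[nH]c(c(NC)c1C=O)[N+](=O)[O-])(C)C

B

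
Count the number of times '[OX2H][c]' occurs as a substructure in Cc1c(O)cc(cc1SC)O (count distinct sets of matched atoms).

2

[OX2H][c] is the SMARTS for a phenol: a hydroxyl oxygen attached to an aromatic carbon.
The molecule carries 2 separate instances of a hydroxyl group (-OH) meeting every constraint; each maps to a distinct set of atoms, giving 2 matches.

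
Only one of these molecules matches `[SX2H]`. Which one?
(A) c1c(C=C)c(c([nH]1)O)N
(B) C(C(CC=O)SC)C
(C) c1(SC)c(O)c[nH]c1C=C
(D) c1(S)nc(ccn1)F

[SX2H] describes an aliphatic sulfur with two connections, one being H (a thiol).
(A) has a hydroxyl group (-OH) but it is an -OH, not an -SH.
(B) has a methylthio ether (-SCH3) but the sulfur has H0 (bonded to two carbons), not H1.
(C) has a hydroxyl group (-OH) but it is an -OH, not an -SH.
(D) contains a thiol (-SH), which satisfies every atom and bond constraint.
So the answer is (D).

D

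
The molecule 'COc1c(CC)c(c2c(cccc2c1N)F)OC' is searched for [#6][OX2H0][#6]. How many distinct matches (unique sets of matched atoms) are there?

2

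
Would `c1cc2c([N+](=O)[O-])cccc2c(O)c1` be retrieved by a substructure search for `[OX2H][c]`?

Yes

The pattern [OX2H][c] describes a hydroxyl oxygen attached to an aromatic carbon — a phenol.
The molecule carries a hydroxyl group (-OH), whose atoms satisfy every constraint of the query, so the pattern matches.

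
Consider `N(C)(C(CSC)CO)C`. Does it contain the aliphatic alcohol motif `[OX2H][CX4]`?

The pattern [OX2H][CX4] describes a hydroxyl oxygen bound to an sp3 (X4) carbon — an aliphatic alcohol.
The molecule carries a hydroxyl group (-OH), whose atoms satisfy every constraint of the query, so the pattern matches.

Yes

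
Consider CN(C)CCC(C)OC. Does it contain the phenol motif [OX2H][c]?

No

The pattern [OX2H][c] describes a hydroxyl oxygen attached to an aromatic carbon — a phenol.
The closest candidate here is a methoxy ether (-OCH3), but the oxygen has H0, not H1. No other fragment satisfies the full query, so there is no match.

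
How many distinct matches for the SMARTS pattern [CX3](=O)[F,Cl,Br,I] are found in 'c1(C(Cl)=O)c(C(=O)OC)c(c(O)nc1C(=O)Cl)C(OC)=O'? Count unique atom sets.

2

[CX3](=O)[F,Cl,Br,I] is the SMARTS for an acyl halide: a carbonyl carbon bonded to a halogen.
The molecule carries 2 separate instances of an acyl chloride (-C(=O)Cl) meeting every constraint; each maps to a distinct set of atoms, giving 2 matches.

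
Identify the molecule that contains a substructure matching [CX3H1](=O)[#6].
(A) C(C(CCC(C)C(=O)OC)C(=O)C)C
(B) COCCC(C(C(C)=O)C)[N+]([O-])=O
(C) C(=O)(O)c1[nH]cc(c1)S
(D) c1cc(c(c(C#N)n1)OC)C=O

D

[CX3H1](=O)[#6] describes an sp2 carbon with one H, double-bonded to O and single-bonded to carbon (an aldehyde).
(A) has a methyl-ester group (-C(=O)OCH3) but the carbonyl carbon has H0, not H1.
(B) has an acetyl/ketone group (-C(=O)CH3) but the carbonyl carbon has H0 (two carbon neighbours), not H1.
(C) has a carboxylic acid group (-C(=O)OH) but the carbonyl carbon has H0 and is bonded to O, not H1.
(D) contains an aldehyde (-CHO), which satisfies every atom and bond constraint.
So the answer is (D).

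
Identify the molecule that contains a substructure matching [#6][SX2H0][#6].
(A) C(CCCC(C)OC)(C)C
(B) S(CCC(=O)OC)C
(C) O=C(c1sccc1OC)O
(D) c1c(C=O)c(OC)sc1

[#6][SX2H0][#6] describes an aliphatic sulfur bridging two carbons with no H on the sulfur (a thioether).
(A) has a methoxy ether (-OCH3) but the bridging atom is O, not S.
(B) contains a methylthio ether (-SCH3), which satisfies every atom and bond constraint.
(C) has a methoxy ether (-OCH3) but the bridging atom is O, not S.
(D) has a methoxy ether (-OCH3) but the bridging atom is O, not S.
So the answer is (B).

B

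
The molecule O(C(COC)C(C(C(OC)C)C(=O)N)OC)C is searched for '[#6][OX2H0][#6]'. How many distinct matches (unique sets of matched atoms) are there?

[#6][OX2H0][#6] is the SMARTS for an ether: an aliphatic oxygen bridging two carbons with no H on the oxygen.
The molecule carries 4 separate instances of a methoxy ether (-OCH3) meeting every constraint; each maps to a distinct set of atoms, giving 4 matches.

4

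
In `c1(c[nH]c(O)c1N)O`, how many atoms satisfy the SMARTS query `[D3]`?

3

The query [D3] means: atom with exactly three heavy-atom neighbours.
Check the 8 heavy atoms by environment: 1× n (aromatic, D2) → no; 1× c (aromatic, D2) → no; 3× c (aromatic, D3) → match; 2× O (D1) → no; 1× N (D1) → no.
That gives 3 matching atoms.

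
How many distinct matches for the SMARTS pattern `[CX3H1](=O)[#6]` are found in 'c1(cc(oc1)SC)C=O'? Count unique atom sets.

[CX3H1](=O)[#6] is the SMARTS for an aldehyde: an sp2 carbon with one H, double-bonded to O and single-bonded to carbon.
Exactly one fragment in the molecule meets all constraints, giving 1 match.

1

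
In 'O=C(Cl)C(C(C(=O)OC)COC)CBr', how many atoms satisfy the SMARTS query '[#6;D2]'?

2

The query [#6;D2] means: any carbon bonded to exactly two heavy atoms.
Check the 14 heavy atoms by environment: 2× C (D2) → match; 4× C (D3) → no; 2× O (D1) → no; 2× O (D2) → no; 2× C (D1) → no; 1× Br (D1) → no; 1× Cl (D1) → no.
That gives 2 matching atoms.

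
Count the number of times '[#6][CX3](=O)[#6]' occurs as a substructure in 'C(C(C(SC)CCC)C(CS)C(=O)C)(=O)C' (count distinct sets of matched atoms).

2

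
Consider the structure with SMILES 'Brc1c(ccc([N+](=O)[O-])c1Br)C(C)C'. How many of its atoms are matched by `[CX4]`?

3

The query [CX4] means: C with X4: aliphatic carbon with exactly 4 total connections (bonds + H).
Check the 14 heavy atoms by environment: 6× c (aromatic, X3) → no; 3× C (X4) → match; 2× Br (X1) → no; 1× N (charge +1, X3) → no; 1× O (charge -1, X1) → no; 1× O (X1) → no.
That gives 3 matching atoms.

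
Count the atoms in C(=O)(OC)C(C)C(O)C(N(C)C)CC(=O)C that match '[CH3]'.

The query [CH3] means: aliphatic carbon with exactly three hydrogens.
Check the 16 heavy atoms by environment: 5× C (H3) → match; 3× C (H1) → no; 1× C (H2) → no; 1× O (H1) → no; 2× C (H0) → no; 3× O (H0) → no; 1× N (H0) → no.
That gives 5 matching atoms.

5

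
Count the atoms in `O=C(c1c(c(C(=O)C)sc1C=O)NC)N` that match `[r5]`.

5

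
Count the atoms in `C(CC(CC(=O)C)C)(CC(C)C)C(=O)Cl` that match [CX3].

2

Check the 15 heavy atoms by environment: 10× C (X4) → no; 2× C (X3) → match; 2× O (X1) → no; 1× Cl (X1) → no.
That gives 2 matching atoms.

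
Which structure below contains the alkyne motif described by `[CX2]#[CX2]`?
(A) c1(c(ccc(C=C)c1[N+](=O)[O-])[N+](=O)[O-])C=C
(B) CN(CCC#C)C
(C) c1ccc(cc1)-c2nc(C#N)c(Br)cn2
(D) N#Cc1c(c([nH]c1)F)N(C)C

B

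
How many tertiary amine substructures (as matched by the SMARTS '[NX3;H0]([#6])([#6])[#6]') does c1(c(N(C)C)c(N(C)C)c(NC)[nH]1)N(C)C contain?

3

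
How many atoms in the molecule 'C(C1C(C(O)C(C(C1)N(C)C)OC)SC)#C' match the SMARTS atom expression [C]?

12

Check the 16 heavy atoms by environment: 12× C → match; 1× S → no; 2× O → no; 1× N → no.
That gives 12 matching atoms.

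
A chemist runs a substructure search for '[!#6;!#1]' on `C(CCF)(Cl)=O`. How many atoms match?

3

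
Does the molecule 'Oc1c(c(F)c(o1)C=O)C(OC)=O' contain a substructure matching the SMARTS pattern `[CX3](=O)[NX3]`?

The pattern [CX3](=O)[NX3] describes a carbonyl carbon bonded to a trivalent nitrogen — an amide.
The closest candidate here is a methyl-ester group (-C(=O)OCH3), but the carbonyl is bonded to O, not to an NX3 nitrogen. No other fragment satisfies the full query, so there is no match.

No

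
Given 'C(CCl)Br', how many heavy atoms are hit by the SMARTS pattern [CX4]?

2

Check the 4 heavy atoms by environment: 2× C (X4) → match; 1× Cl (X1) → no; 1× Br (X1) → no.
That gives 2 matching atoms.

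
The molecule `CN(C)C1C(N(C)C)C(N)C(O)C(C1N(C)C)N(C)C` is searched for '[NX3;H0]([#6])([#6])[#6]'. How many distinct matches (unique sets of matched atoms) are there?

4

[NX3;H0]([#6])([#6])[#6] is the SMARTS for a tertiary amine: a trivalent nitrogen with no H, bonded to three carbons.
The molecule carries 4 separate instances of a dimethylamino group (-N(CH3)2) meeting every constraint; each maps to a distinct set of atoms, giving 4 matches.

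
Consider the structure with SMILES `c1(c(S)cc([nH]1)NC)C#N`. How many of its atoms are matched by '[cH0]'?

3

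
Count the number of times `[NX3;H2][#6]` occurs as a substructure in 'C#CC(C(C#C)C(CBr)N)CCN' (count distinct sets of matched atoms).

[NX3;H2][#6] is the SMARTS for a primary amine: a trivalent nitrogen with two H attached to carbon.
The molecule carries 2 separate instances of a primary amino group (-NH2) meeting every constraint; each maps to a distinct set of atoms, giving 2 matches.

2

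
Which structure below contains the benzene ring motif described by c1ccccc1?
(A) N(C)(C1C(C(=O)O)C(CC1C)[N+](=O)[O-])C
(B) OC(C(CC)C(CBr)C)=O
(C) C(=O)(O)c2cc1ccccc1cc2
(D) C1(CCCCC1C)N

C

c1ccccc1 describes six aromatic carbons in a ring (a benzene ring).
(A) has a methyl group (-CH3) but no six-membered all-carbon aromatic ring is present.
(B) has a methyl group (-CH3) but no six-membered all-carbon aromatic ring is present.
(C) contains the required atom environment, so the pattern matches.
(D) has a methyl group (-CH3) but no six-membered all-carbon aromatic ring is present.
So the answer is (C).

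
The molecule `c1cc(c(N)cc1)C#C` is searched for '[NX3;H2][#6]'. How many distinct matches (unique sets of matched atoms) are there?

[NX3;H2][#6] is the SMARTS for a primary amine: a trivalent nitrogen with two H attached to carbon.
Exactly one fragment in the molecule meets all constraints, giving 1 match.

1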